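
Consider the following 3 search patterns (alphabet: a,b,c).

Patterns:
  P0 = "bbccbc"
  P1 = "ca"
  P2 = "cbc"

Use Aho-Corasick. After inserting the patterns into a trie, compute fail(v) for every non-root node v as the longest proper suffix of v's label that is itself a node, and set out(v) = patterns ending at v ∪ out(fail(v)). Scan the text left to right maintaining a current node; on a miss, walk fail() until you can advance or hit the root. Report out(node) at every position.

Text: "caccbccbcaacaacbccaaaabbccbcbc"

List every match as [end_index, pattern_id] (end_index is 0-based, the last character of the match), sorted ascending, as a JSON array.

Build:
Trie nodes:
  n0 'ε': b→1 c→7
  n1 'b': b→2
  n2 'bb': c→3
  n3 'bbc': c→4
  n4 'bbcc': b→5
  n5 'bbccb': c→6
  n6 'bbccbc': ·  ←P0
  n7 'c': a→8 b→9
  n8 'ca': ·  ←P1
  n9 'cb': c→10
  n10 'cbc': ·  ←P2

Failure links (BFS by depth):
  fail(1) 'b': from fail(0)=0 chase 'b': 0 ⇒ 0;  out=∅∪out(0)=∅
  fail(7) 'c': from fail(0)=0 chase 'c': 0 ⇒ 0;  out=∅∪out(0)=∅
  fail(2) 'bb': from fail(1)=0 chase 'b': 0 ⇒ 1;  out=∅∪out(1)=∅
  fail(8) 'ca': from fail(7)=0 chase 'a': 0 ⇒ 0;  out={1}∪out(0)={1}
  fail(9) 'cb': from fail(7)=0 chase 'b': 0 ⇒ 1;  out=∅∪out(1)=∅
  fail(3) 'bbc': from fail(2)=1 chase 'c': 1→0 ⇒ 7;  out=∅∪out(7)=∅
  fail(10) 'cbc': from fail(9)=1 chase 'c': 1→0 ⇒ 7;  out={2}∪out(7)={2}
  fail(4) 'bbcc': from fail(3)=7 chase 'c': 7→0 ⇒ 7;  out=∅∪out(7)=∅
  fail(5) 'bbccb': from fail(4)=7 chase 'b': 7 ⇒ 9;  out=∅∪out(9)=∅
  fail(6) 'bbccbc': from fail(5)=9 chase 'c': 9 ⇒ 10;  out={0}∪out(10)={0,2}

Run:
[0] read 'c'  n0⇒n7
[1] read 'a'  n7⇒n8  ** P1@[0:1]
[2] read 'c'  n8⇒n7 (fail-walked)
[3] read 'c'  n7⇒n7 (fail-walked)
[4] read 'b'  n7⇒n9
[5] read 'c'  n9⇒n10  ** P2@[3:5]
[6] read 'c'  n10⇒n7 (fail-walked)
[7] read 'b'  n7⇒n9
[8] read 'c'  n9⇒n10  ** P2@[6:8]
[9] read 'a'  n10⇒n8 (fail-walked)  ** P1@[8:9]
[10] read 'a'  n8⇒n0 (fail-walked)
[11] read 'c'  n0⇒n7
[12] read 'a'  n7⇒n8  ** P1@[11:12]
[13] read 'a'  n8⇒n0 (fail-walked)
[14] read 'c'  n0⇒n7
[15] read 'b'  n7⇒n9
[16] read 'c'  n9⇒n10  ** P2@[14:16]
[17] read 'c'  n10⇒n7 (fail-walked)
[18] read 'a'  n7⇒n8  ** P1@[17:18]
[19] read 'a'  n8⇒n0 (fail-walked)
[20] read 'a'  n0⇒n0
[21] read 'a'  n0⇒n0
[22] read 'b'  n0⇒n1
[23] read 'b'  n1⇒n2
[24] read 'c'  n2⇒n3
[25] read 'c'  n3⇒n4
[26] read 'b'  n4⇒n5
[27] read 'c'  n5⇒n6  ** P0@[22:27],P2@[25:27]
[28] read 'b'  n6⇒n9 (fail-walked)
[29] read 'c'  n9⇒n10  ** P2@[27:29]

Result: [[1,1],[5,2],[8,2],[9,1],[12,1],[16,2],[18,1],[27,0],[27,2],[29,2]]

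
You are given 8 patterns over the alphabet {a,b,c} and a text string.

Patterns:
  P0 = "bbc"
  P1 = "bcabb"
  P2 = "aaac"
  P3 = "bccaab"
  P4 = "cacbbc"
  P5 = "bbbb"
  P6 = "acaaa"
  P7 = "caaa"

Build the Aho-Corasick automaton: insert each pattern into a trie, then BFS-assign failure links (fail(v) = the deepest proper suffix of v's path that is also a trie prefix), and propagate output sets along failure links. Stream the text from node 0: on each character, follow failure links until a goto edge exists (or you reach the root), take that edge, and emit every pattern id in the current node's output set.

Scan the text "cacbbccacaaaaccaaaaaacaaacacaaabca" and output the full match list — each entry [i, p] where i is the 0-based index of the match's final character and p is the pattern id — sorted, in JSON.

Build:
Trie nodes:
  n0 'ε': a→8 b→1 c→16
  n1 'b': b→2 c→4
  n2 'bb': b→22 c→3
  n3 'bbc': ·  ←P0
  n4 'bc': a→5 c→12
  n5 'bca': b→6
  n6 'bcab': b→7
  n7 'bcabb': ·  ←P1
  n8 'a': a→9 c→24
  n9 'aa': a→10
  n10 'aaa': c→11
  n11 'aaac': ·  ←P2
  n12 'bcc': a→13
  n13 'bcca': a→14
  n14 'bccaa': b→15
  n15 'bccaab': ·  ←P3
  n16 'c': a→17
  n17 'ca': a→28 c→18
  n18 'cac': b→19
  n19 'cacb': b→20
  n20 'cacbb': c→21
  n21 'cacbbc': ·  ←P4
  n22 'bbb': b→23
  n23 'bbbb': ·  ←P5
  n24 'ac': a→25
  n25 'aca': a→26
  n26 'acaa': a→27
  n27 'acaaa': ·  ←P6
  n28 'caa': a→29
  n29 'caaa': ·  ←P7

Failure links (BFS by depth):
  fail(1) 'b': from fail(0)=0 chase 'b': 0 ⇒ 0;  out=∅∪out(0)=∅
  fail(8) 'a': from fail(0)=0 chase 'a': 0 ⇒ 0;  out=∅∪out(0)=∅
  fail(16) 'c': from fail(0)=0 chase 'c': 0 ⇒ 0;  out=∅∪out(0)=∅
  fail(2) 'bb': from fail(1)=0 chase 'b': 0 ⇒ 1;  out=∅∪out(1)=∅
  fail(4) 'bc': from fail(1)=0 chase 'c': 0 ⇒ 16;  out=∅∪out(16)=∅
  fail(9) 'aa': from fail(8)=0 chase 'a': 0 ⇒ 8;  out=∅∪out(8)=∅
  fail(17) 'ca': from fail(16)=0 chase 'a': 0 ⇒ 8;  out=∅∪out(8)=∅
  fail(24) 'ac': from fail(8)=0 chase 'c': 0 ⇒ 16;  out=∅∪out(16)=∅
  fail(3) 'bbc': from fail(2)=1 chase 'c': 1 ⇒ 4;  out={0}∪out(4)={0}
  fail(5) 'bca': from fail(4)=16 chase 'a': 16 ⇒ 17;  out=∅∪out(17)=∅
  fail(10) 'aaa': from fail(9)=8 chase 'a': 8 ⇒ 9;  out=∅∪out(9)=∅
  fail(12) 'bcc': from fail(4)=16 chase 'c': 16→0 ⇒ 16;  out=∅∪out(16)=∅
  fail(18) 'cac': from fail(17)=8 chase 'c': 8 ⇒ 24;  out=∅∪out(24)=∅
  fail(22) 'bbb': from fail(2)=1 chase 'b': 1 ⇒ 2;  out=∅∪out(2)=∅
  fail(25) 'aca': from fail(24)=16 chase 'a': 16 ⇒ 17;  out=∅∪out(17)=∅
  fail(28) 'caa': from fail(17)=8 chase 'a': 8 ⇒ 9;  out=∅∪out(9)=∅
  fail(6) 'bcab': from fail(5)=17 chase 'b': 17→8→0 ⇒ 1;  out=∅∪out(1)=∅
  fail(11) 'aaac': from fail(10)=9 chase 'c': 9→8 ⇒ 24;  out={2}∪out(24)={2}
  fail(13) 'bcca': from fail(12)=16 chase 'a': 16 ⇒ 17;  out=∅∪out(17)=∅
  fail(19) 'cacb': from fail(18)=24 chase 'b': 24→16→0 ⇒ 1;  out=∅∪out(1)=∅
  fail(23) 'bbbb': from fail(22)=2 chase 'b': 2 ⇒ 22;  out={5}∪out(22)={5}
  fail(26) 'acaa': from fail(25)=17 chase 'a': 17 ⇒ 28;  out=∅∪out(28)=∅
  fail(29) 'caaa': from fail(28)=9 chase 'a': 9 ⇒ 10;  out={7}∪out(10)={7}
  fail(7) 'bcabb': from fail(6)=1 chase 'b': 1 ⇒ 2;  out={1}∪out(2)={1}
  fail(14) 'bccaa': from fail(13)=17 chase 'a': 17 ⇒ 28;  out=∅∪out(28)=∅
  fail(20) 'cacbb': from fail(19)=1 chase 'b': 1 ⇒ 2;  out=∅∪out(2)=∅
  fail(27) 'acaaa': from fail(26)=28 chase 'a': 28 ⇒ 29;  out={6}∪out(29)={6,7}
  fail(15) 'bccaab': from fail(14)=28 chase 'b': 28→9→8→0 ⇒ 1;  out={3}∪out(1)={3}
  fail(21) 'cacbbc': from fail(20)=2 chase 'c': 2 ⇒ 3;  out={4}∪out(3)={0,4}

Run:
[0] read 'c'  n0⇒n16
[1] read 'a'  n16⇒n17
[2] read 'c'  n17⇒n18
[3] read 'b'  n18⇒n19
[4] read 'b'  n19⇒n20
[5] read 'c'  n20⇒n21  ** P0@[3:5],P4@[0:5]
[6] read 'c'  n21⇒n12 (via fail)
[7] read 'a'  n12⇒n13
[8] read 'c'  n13⇒n18 (via fail)
[9] read 'a'  n18⇒n25 (via fail)
[10] read 'a'  n25⇒n26
[11] read 'a'  n26⇒n27  ** P6@[7:11],P7@[8:11]
[12] read 'a'  n27⇒n10 (via fail)
[13] read 'c'  n10⇒n11  ** P2@[10:13]
[14] read 'c'  n11⇒n16 (via fail)
[15] read 'a'  n16⇒n17
[16] read 'a'  n17⇒n28
[17] read 'a'  n28⇒n29  ** P7@[14:17]
[18] read 'a'  n29⇒n10 (via fail)
[19] read 'a'  n10⇒n10 (via fail)
[20] read 'a'  n10⇒n10 (via fail)
[21] read 'c'  n10⇒n11  ** P2@[18:21]
[22] read 'a'  n11⇒n25 (via fail)
[23] read 'a'  n25⇒n26
[24] read 'a'  n26⇒n27  ** P6@[20:24],P7@[21:24]
[25] read 'c'  n27⇒n11 (via fail)  ** P2@[22:25]
[26] read 'a'  n11⇒n25 (via fail)
[27] read 'c'  n25⇒n18 (via fail)
[28] read 'a'  n18⇒n25 (via fail)
[29] read 'a'  n25⇒n26
[30] read 'a'  n26⇒n27  ** P6@[26:30],P7@[27:30]
[31] read 'b'  n27⇒n1 (via fail)
[32] read 'c'  n1⇒n4
[33] read 'a'  n4⇒n5

All matches (sorted): [[5,0],[5,4],[11,6],[11,7],[13,2],[17,7],[21,2],[24,6],[24,7],[25,2],[30,6],[30,7]]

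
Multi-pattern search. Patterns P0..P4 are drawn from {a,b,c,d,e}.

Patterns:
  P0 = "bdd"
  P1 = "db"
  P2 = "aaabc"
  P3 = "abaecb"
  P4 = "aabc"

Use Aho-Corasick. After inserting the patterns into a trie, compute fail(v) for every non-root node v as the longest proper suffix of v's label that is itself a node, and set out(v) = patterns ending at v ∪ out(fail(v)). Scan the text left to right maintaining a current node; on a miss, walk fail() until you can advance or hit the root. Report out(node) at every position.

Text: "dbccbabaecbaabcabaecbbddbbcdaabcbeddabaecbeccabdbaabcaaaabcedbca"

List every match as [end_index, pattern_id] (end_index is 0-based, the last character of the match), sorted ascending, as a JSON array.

Construct AC machine:
Trie (insert patterns):
  n0 'ε': a→6 b→1 d→4
  n1 'b': d→2
  n2 'bd': d→3
  n3 'bdd': ·  ←P0
  n4 'd': b→5
  n5 'db': ·  ←P1
  n6 'a': a→7 b→11
  n7 'aa': a→8 b→16
  n8 'aaa': b→9
  n9 'aaab': c→10
  n10 'aaabc': ·  ←P2
  n11 'ab': a→12
  n12 'aba': e→13
  n13 'abae': c→14
  n14 'abaec': b→15
  n15 'abaecb': ·  ←P3
  n16 'aab': c→17
  n17 'aabc': ·  ←P4

Failure links (BFS by depth):
  n1('b'): parent n0 fail=0; on 'b' 0 → fail=0;  out ∅∪∅=∅
  n4('d'): parent n0 fail=0; on 'd' 0 → fail=0;  out ∅∪∅=∅
  n6('a'): parent n0 fail=0; on 'a' 0 → fail=0;  out ∅∪∅=∅
  n2('bd'): parent n1 fail=0; on 'd' 0 → fail=4;  out ∅∪∅=∅
  n5('db'): parent n4 fail=0; on 'b' 0 → fail=1;  out {1}∪∅={1}
  n7('aa'): parent n6 fail=0; on 'a' 0 → fail=6;  out ∅∪∅=∅
  n11('ab'): parent n6 fail=0; on 'b' 0 → fail=1;  out ∅∪∅=∅
  n3('bdd'): parent n2 fail=4; on 'd' 4→0 → fail=4;  out {0}∪∅={0}
  n8('aaa'): parent n7 fail=6; on 'a' 6 → fail=7;  out ∅∪∅=∅
  n12('aba'): parent n11 fail=1; on 'a' 1→0 → fail=6;  out ∅∪∅=∅
  n16('aab'): parent n7 fail=6; on 'b' 6 → fail=11;  out ∅∪∅=∅
  n9('aaab'): parent n8 fail=7; on 'b' 7 → fail=16;  out ∅∪∅=∅
  n13('abae'): parent n12 fail=6; on 'e' 6→0 → fail=0;  out ∅∪∅=∅
  n17('aabc'): parent n16 fail=11; on 'c' 11→1→0 → fail=0;  out {4}∪∅={4}
  n10('aaabc'): parent n9 fail=16; on 'c' 16 → fail=17;  out {2}∪{4}={2,4}
  n14('abaec'): parent n13 fail=0; on 'c' 0 → fail=0;  out ∅∪∅=∅
  n15('abaecb'): parent n14 fail=0; on 'b' 0 → fail=1;  out {3}∪∅={3}

Text stream:
pos 0 'd': at 4
pos 1 'b': at 5  ** P1@[0:1]
pos 2 'c': at 0 (fail-walked)
pos 3 'c': at 0
pos 4 'b': at 1
pos 5 'a': at 6 (fail-walked)
pos 6 'b': at 11
pos 7 'a': at 12
pos 8 'e': at 13
pos 9 'c': at 14
pos 10 'b': at 15  ** P3@[5:10]
pos 11 'a': at 6 (fail-walked)
pos 12 'a': at 7
pos 13 'b': at 16
pos 14 'c': at 17  ** P4@[11:14]
pos 15 'a': at 6 (fail-walked)
pos 16 'b': at 11
pos 17 'a': at 12
pos 18 'e': at 13
pos 19 'c': at 14
pos 20 'b': at 15  ** P3@[15:20]
pos 21 'b': at 1 (fail-walked)
pos 22 'd': at 2
pos 23 'd': at 3  ** P0@[21:23]
pos 24 'b': at 5 (fail-walked)  ** P1@[23:24]
pos 25 'b': at 1 (fail-walked)
pos 26 'c': at 0 (fail-walked)
pos 27 'd': at 4
pos 28 'a': at 6 (fail-walked)
pos 29 'a': at 7
pos 30 'b': at 16
pos 31 'c': at 17  ** P4@[28:31]
pos 32 'b': at 1 (fail-walked)
pos 33 'e': at 0 (fail-walked)
pos 34 'd': at 4
pos 35 'd': at 4 (fail-walked)
pos 36 'a': at 6 (fail-walked)
pos 37 'b': at 11
pos 38 'a': at 12
pos 39 'e': at 13
pos 40 'c': at 14
pos 41 'b': at 15  ** P3@[36:41]
pos 42 'e': at 0 (fail-walked)
pos 43 'c': at 0
pos 44 'c': at 0
pos 45 'a': at 6
pos 46 'b': at 11
pos 47 'd': at 2 (fail-walked)
pos 48 'b': at 5 (fail-walked)  ** P1@[47:48]
pos 49 'a': at 6 (fail-walked)
pos 50 'a': at 7
pos 51 'b': at 16
pos 52 'c': at 17  ** P4@[49:52]
pos 53 'a': at 6 (fail-walked)
pos 54 'a': at 7
pos 55 'a': at 8
pos 56 'a': at 8 (fail-walked)
pos 57 'b': at 9
pos 58 'c': at 10  ** P2@[54:58],P4@[55:58]
pos 59 'e': at 0 (fail-walked)
pos 60 'd': at 4
pos 61 'b': at 5  ** P1@[60:61]
pos 62 'c': at 0 (fail-walked)
pos 63 'a': at 6

All matches (sorted): [[1,1],[10,3],[14,4],[20,3],[23,0],[24,1],[31,4],[41,3],[48,1],[52,4],[58,2],[58,4],[61,1]]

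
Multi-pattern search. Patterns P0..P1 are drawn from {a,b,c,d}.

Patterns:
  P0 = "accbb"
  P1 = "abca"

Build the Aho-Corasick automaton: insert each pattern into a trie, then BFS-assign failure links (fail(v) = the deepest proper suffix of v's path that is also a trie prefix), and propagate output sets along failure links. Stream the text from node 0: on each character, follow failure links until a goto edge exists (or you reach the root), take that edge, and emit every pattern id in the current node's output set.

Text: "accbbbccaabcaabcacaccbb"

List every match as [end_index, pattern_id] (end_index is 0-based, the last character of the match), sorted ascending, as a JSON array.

Build automaton:
Trie nodes:
  n0 'ε': a→1
  n1 'a': b→6 c→2
  n2 'ac': c→3
  n3 'acc': b→4
  n4 'accb': b→5
  n5 'accbb': ·  [P0 ends]
  n6 'ab': c→7
  n7 'abc': a→8
  n8 'abca': ·  [P1 ends]

BFS fail/out derivation:
  n1('a'): parent n0 fail=0; on 'a' 0 → fail=0;  out ∅∪∅=∅
  n2('ac'): parent n1 fail=0; on 'c' 0 → fail=0;  out ∅∪∅=∅
  n6('ab'): parent n1 fail=0; on 'b' 0 → fail=0;  out ∅∪∅=∅
  n3('acc'): parent n2 fail=0; on 'c' 0 → fail=0;  out ∅∪∅=∅
  n7('abc'): parent n6 fail=0; on 'c' 0 → fail=0;  out ∅∪∅=∅
  n4('accb'): parent n3 fail=0; on 'b' 0 → fail=0;  out ∅∪∅=∅
  n8('abca'): parent n7 fail=0; on 'a' 0 → fail=1;  out {1}∪∅={1}
  n5('accbb'): parent n4 fail=0; on 'b' 0 → fail=0;  out {0}∪∅={0}

Run:
pos 0 'a': at 1
pos 1 'c': at 2
pos 2 'c': at 3
pos 3 'b': at 4
pos 4 'b': at 5  emit P0@[0:4]
pos 5 'b': at 0 (fail-walked)
pos 6 'c': at 0
pos 7 'c': at 0
pos 8 'a': at 1
pos 9 'a': at 1 (fail-walked)
pos 10 'b': at 6
pos 11 'c': at 7
pos 12 'a': at 8  emit P1@[9:12]
pos 13 'a': at 1 (fail-walked)
pos 14 'b': at 6
pos 15 'c': at 7
pos 16 'a': at 8  emit P1@[13:16]
pos 17 'c': at 2 (fail-walked)
pos 18 'a': at 1 (fail-walked)
pos 19 'c': at 2
pos 20 'c': at 3
pos 21 'b': at 4
pos 22 'b': at 5  emit P0@[18:22]

All matches (sorted): [[4,0],[12,1],[16,1],[22,0]]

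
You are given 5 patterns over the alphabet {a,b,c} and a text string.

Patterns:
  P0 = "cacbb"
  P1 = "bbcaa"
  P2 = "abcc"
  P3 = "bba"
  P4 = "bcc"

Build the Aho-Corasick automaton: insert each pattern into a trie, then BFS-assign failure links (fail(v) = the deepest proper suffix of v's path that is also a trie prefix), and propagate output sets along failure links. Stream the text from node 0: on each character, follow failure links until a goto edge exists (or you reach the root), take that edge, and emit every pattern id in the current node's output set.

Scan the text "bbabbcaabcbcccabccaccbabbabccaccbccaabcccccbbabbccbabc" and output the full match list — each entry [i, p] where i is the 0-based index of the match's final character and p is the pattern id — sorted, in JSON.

Build:
Trie nodes:
  0='ε' goto a→11 b→6 c→1
  1='c' goto a→2
  2='ca' goto c→3
  3='cac' goto b→4
  4='cacb' goto b→5
  5='cacbb' goto ·  ←P0
  6='b' goto b→7 c→16
  7='bb' goto a→15 c→8
  8='bbc' goto a→9
  9='bbca' goto a→10
  10='bbcaa' goto ·  ←P1
  11='a' goto b→12
  12='ab' goto c→13
  13='abc' goto c→14
  14='abcc' goto ·  ←P2
  15='bba' goto ·  ←P3
  16='bc' goto c→17
  17='bcc' goto ·  ←P4

BFS fail/out derivation:
  n1('c'): parent n0 fail=0; on 'c' 0 → fail=0;  out ∅∪∅=∅
  n6('b'): parent n0 fail=0; on 'b' 0 → fail=0;  out ∅∪∅=∅
  n11('a'): parent n0 fail=0; on 'a' 0 → fail=0;  out ∅∪∅=∅
  n2('ca'): parent n1 fail=0; on 'a' 0 → fail=11;  out ∅∪∅=∅
  n7('bb'): parent n6 fail=0; on 'b' 0 → fail=6;  out ∅∪∅=∅
  n12('ab'): parent n11 fail=0; on 'b' 0 → fail=6;  out ∅∪∅=∅
  n16('bc'): parent n6 fail=0; on 'c' 0 → fail=1;  out ∅∪∅=∅
  n3('cac'): parent n2 fail=11; on 'c' 11→0 → fail=1;  out ∅∪∅=∅
  n8('bbc'): parent n7 fail=6; on 'c' 6 → fail=16;  out ∅∪∅=∅
  n13('abc'): parent n12 fail=6; on 'c' 6 → fail=16;  out ∅∪∅=∅
  n15('bba'): parent n7 fail=6; on 'a' 6→0 → fail=11;  out {3}∪∅={3}
  n17('bcc'): parent n16 fail=1; on 'c' 1→0 → fail=1;  out {4}∪∅={4}
  n4('cacb'): parent n3 fail=1; on 'b' 1→0 → fail=6;  out ∅∪∅=∅
  n9('bbca'): parent n8 fail=16; on 'a' 16→1 → fail=2;  out ∅∪∅=∅
  n14('abcc'): parent n13 fail=16; on 'c' 16 → fail=17;  out {2}∪{4}={2,4}
  n5('cacbb'): parent n4 fail=6; on 'b' 6 → fail=7;  out {0}∪∅={0}
  n10('bbcaa'): parent n9 fail=2; on 'a' 2→11→0 → fail=11;  out {1}∪∅={1}

Run:
[0] read 'b'  n0⇒n6
[1] read 'b'  n6⇒n7
[2] read 'a'  n7⇒n15  ** P3@[0:2]
[3] read 'b'  n15⇒n12 (via fail)
[4] read 'b'  n12⇒n7 (via fail)
[5] read 'c'  n7⇒n8
[6] read 'a'  n8⇒n9
[7] read 'a'  n9⇒n10  ** P1@[3:7]
[8] read 'b'  n10⇒n12 (via fail)
[9] read 'c'  n12⇒n13
[10] read 'b'  n13⇒n6 (via fail)
[11] read 'c'  n6⇒n16
[12] read 'c'  n16⇒n17  ** P4@[10:12]
[13] read 'c'  n17⇒n1 (via fail)
[14] read 'a'  n1⇒n2
[15] read 'b'  n2⇒n12 (via fail)
[16] read 'c'  n12⇒n13
[17] read 'c'  n13⇒n14  ** P2@[14:17],P4@[15:17]
[18] read 'a'  n14⇒n2 (via fail)
[19] read 'c'  n2⇒n3
[20] read 'c'  n3⇒n1 (via fail)
[21] read 'b'  n1⇒n6 (via fail)
[22] read 'a'  n6⇒n11 (via fail)
[23] read 'b'  n11⇒n12
[24] read 'b'  n12⇒n7 (via fail)
[25] read 'a'  n7⇒n15  ** P3@[23:25]
[26] read 'b'  n15⇒n12 (via fail)
[27] read 'c'  n12⇒n13
[28] read 'c'  n13⇒n14  ** P2@[25:28],P4@[26:28]
[29] read 'a'  n14⇒n2 (via fail)
[30] read 'c'  n2⇒n3
[31] read 'c'  n3⇒n1 (via fail)
[32] read 'b'  n1⇒n6 (via fail)
[33] read 'c'  n6⇒n16
[34] read 'c'  n16⇒n17  ** P4@[32:34]
[35] read 'a'  n17⇒n2 (via fail)
[36] read 'a'  n2⇒n11 (via fail)
[37] read 'b'  n11⇒n12
[38] read 'c'  n12⇒n13
[39] read 'c'  n13⇒n14  ** P2@[36:39],P4@[37:39]
[40] read 'c'  n14⇒n1 (via fail)
[41] read 'c'  n1⇒n1 (via fail)
[42] read 'c'  n1⇒n1 (via fail)
[43] read 'b'  n1⇒n6 (via fail)
[44] read 'b'  n6⇒n7
[45] read 'a'  n7⇒n15  ** P3@[43:45]
[46] read 'b'  n15⇒n12 (via fail)
[47] read 'b'  n12⇒n7 (via fail)
[48] read 'c'  n7⇒n8
[49] read 'c'  n8⇒n17 (via fail)  ** P4@[47:49]
[50] read 'b'  n17⇒n6 (via fail)
[51] read 'a'  n6⇒n11 (via fail)
[52] read 'b'  n11⇒n12
[53] read 'c'  n12⇒n13

Result: [[2,3],[7,1],[12,4],[17,2],[17,4],[25,3],[28,2],[28,4],[34,4],[39,2],[39,4],[45,3],[49,4]]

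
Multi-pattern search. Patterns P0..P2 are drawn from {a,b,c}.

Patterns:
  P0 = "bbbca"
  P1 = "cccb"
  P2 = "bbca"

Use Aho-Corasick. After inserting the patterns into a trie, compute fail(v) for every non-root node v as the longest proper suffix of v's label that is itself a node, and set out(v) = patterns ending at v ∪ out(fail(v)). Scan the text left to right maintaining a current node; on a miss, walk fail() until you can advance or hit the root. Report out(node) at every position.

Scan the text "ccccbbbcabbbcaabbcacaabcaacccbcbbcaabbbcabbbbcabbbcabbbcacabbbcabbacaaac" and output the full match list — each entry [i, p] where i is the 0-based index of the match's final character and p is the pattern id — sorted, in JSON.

Build automaton:
Trie nodes:
  n0 'ε': b→1 c→6
  n1 'b': b→2
  n2 'bb': b→3 c→10
  n3 'bbb': c→4
  n4 'bbbc': a→5
  n5 'bbbca': ·  [P0 ends]
  n6 'c': c→7
  n7 'cc': c→8
  n8 'ccc': b→9
  n9 'cccb': ·  [P1 ends]
  n10 'bbc': a→11
  n11 'bbca': ·  [P2 ends]

Failure links (BFS by depth):
  n1('b'): parent n0 fail=0; on 'b' 0 → fail=0;  out ∅∪∅=∅
  n6('c'): parent n0 fail=0; on 'c' 0 → fail=0;  out ∅∪∅=∅
  n2('bb'): parent n1 fail=0; on 'b' 0 → fail=1;  out ∅∪∅=∅
  n7('cc'): parent n6 fail=0; on 'c' 0 → fail=6;  out ∅∪∅=∅
  n3('bbb'): parent n2 fail=1; on 'b' 1 → fail=2;  out ∅∪∅=∅
  n8('ccc'): parent n7 fail=6; on 'c' 6 → fail=7;  out ∅∪∅=∅
  n10('bbc'): parent n2 fail=1; on 'c' 1→0 → fail=6;  out ∅∪∅=∅
  n4('bbbc'): parent n3 fail=2; on 'c' 2 → fail=10;  out ∅∪∅=∅
  n9('cccb'): parent n8 fail=7; on 'b' 7→6→0 → fail=1;  out {1}∪∅={1}
  n11('bbca'): parent n10 fail=6; on 'a' 6→0 → fail=0;  out {2}∪∅={2}
  n5('bbbca'): parent n4 fail=10; on 'a' 10 → fail=11;  out {0}∪{2}={0,2}

Run:
[0] read 'c'  n0⇒n6
[1] read 'c'  n6⇒n7
[2] read 'c'  n7⇒n8
[3] read 'c'  n8⇒n8 (fail-walked)
[4] read 'b'  n8⇒n9  ** P1@[1:4]
[5] read 'b'  n9⇒n2 (fail-walked)
[6] read 'b'  n2⇒n3
[7] read 'c'  n3⇒n4
[8] read 'a'  n4⇒n5  ** P0@[4:8],P2@[5:8]
[9] read 'b'  n5⇒n1 (fail-walked)
[10] read 'b'  n1⇒n2
[11] read 'b'  n2⇒n3
[12] read 'c'  n3⇒n4
[13] read 'a'  n4⇒n5  ** P0@[9:13],P2@[10:13]
[14] read 'a'  n5⇒n0 (fail-walked)
[15] read 'b'  n0⇒n1
[16] read 'b'  n1⇒n2
[17] read 'c'  n2⇒n10
[18] read 'a'  n10⇒n11  ** P2@[15:18]
[19] read 'c'  n11⇒n6 (fail-walked)
[20] read 'a'  n6⇒n0 (fail-walked)
[21] read 'a'  n0⇒n0
[22] read 'b'  n0⇒n1
[23] read 'c'  n1⇒n6 (fail-walked)
[24] read 'a'  n6⇒n0 (fail-walked)
[25] read 'a'  n0⇒n0
[26] read 'c'  n0⇒n6
[27] read 'c'  n6⇒n7
[28] read 'c'  n7⇒n8
[29] read 'b'  n8⇒n9  ** P1@[26:29]
[30] read 'c'  n9⇒n6 (fail-walked)
[31] read 'b'  n6⇒n1 (fail-walked)
[32] read 'b'  n1⇒n2
[33] read 'c'  n2⇒n10
[34] read 'a'  n10⇒n11  ** P2@[31:34]
[35] read 'a'  n11⇒n0 (fail-walked)
[36] read 'b'  n0⇒n1
[37] read 'b'  n1⇒n2
[38] read 'b'  n2⇒n3
[39] read 'c'  n3⇒n4
[40] read 'a'  n4⇒n5  ** P0@[36:40],P2@[37:40]
[41] read 'b'  n5⇒n1 (fail-walked)
[42] read 'b'  n1⇒n2
[43] read 'b'  n2⇒n3
[44] read 'b'  n3⇒n3 (fail-walked)
[45] read 'c'  n3⇒n4
[46] read 'a'  n4⇒n5  ** P0@[42:46],P2@[43:46]
[47] read 'b'  n5⇒n1 (fail-walked)
[48] read 'b'  n1⇒n2
[49] read 'b'  n2⇒n3
[50] read 'c'  n3⇒n4
[51] read 'a'  n4⇒n5  ** P0@[47:51],P2@[48:51]
[52] read 'b'  n5⇒n1 (fail-walked)
[53] read 'b'  n1⇒n2
[54] read 'b'  n2⇒n3
[55] read 'c'  n3⇒n4
[56] read 'a'  n4⇒n5  ** P0@[52:56],P2@[53:56]
[57] read 'c'  n5⇒n6 (fail-walked)
[58] read 'a'  n6⇒n0 (fail-walked)
[59] read 'b'  n0⇒n1
[60] read 'b'  n1⇒n2
[61] read 'b'  n2⇒n3
[62] read 'c'  n3⇒n4
[63] read 'a'  n4⇒n5  ** P0@[59:63],P2@[60:63]
[64] read 'b'  n5⇒n1 (fail-walked)
[65] read 'b'  n1⇒n2
[66] read 'a'  n2⇒n0 (fail-walked)
[67] read 'c'  n0⇒n6
[68] read 'a'  n6⇒n0 (fail-walked)
[69] read 'a'  n0⇒n0
[70] read 'a'  n0⇒n0
[71] read 'c'  n0⇒n6

All matches (sorted): [[4,1],[8,0],[8,2],[13,0],[13,2],[18,2],[29,1],[34,2],[40,0],[40,2],[46,0],[46,2],[51,0],[51,2],[56,0],[56,2],[63,0],[63,2]]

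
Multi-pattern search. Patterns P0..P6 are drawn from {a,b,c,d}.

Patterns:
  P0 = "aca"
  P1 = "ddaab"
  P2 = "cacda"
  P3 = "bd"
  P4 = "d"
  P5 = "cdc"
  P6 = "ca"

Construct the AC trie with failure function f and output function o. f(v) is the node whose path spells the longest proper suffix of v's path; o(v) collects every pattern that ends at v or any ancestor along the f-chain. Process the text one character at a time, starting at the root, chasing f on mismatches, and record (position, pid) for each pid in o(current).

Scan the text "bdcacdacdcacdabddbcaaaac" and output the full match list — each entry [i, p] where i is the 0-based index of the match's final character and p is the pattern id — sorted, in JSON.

Build:
Trie (insert patterns):
  n0 'ε': a→1 b→14 c→9 d→4
  n1 'a': c→2
  n2 'ac': a→3
  n3 'aca': ·  ←P0
  n4 'd': d→5  ←P4
  n5 'dd': a→6
  n6 'dda': a→7
  n7 'ddaa': b→8
  n8 'ddaab': ·  ←P1
  n9 'c': a→10 d→16
  n10 'ca': c→11  ←P6
  n11 'cac': d→12
  n12 'cacd': a→13
  n13 'cacda': ·  ←P2
  n14 'b': d→15
  n15 'bd': ·  ←P3
  n16 'cd': c→17
  n17 'cdc': ·  ←P5

BFS fail/out derivation:
  fail(1) 'a': from fail(0)=0 chase 'a': 0 ⇒ 0;  out=∅∪out(0)=∅
  fail(4) 'd': from fail(0)=0 chase 'd': 0 ⇒ 0;  out={4}∪out(0)={4}
  fail(9) 'c': from fail(0)=0 chase 'c': 0 ⇒ 0;  out=∅∪out(0)=∅
  fail(14) 'b': from fail(0)=0 chase 'b': 0 ⇒ 0;  out=∅∪out(0)=∅
  fail(2) 'ac': from fail(1)=0 chase 'c': 0 ⇒ 9;  out=∅∪out(9)=∅
  fail(5) 'dd': from fail(4)=0 chase 'd': 0 ⇒ 4;  out=∅∪out(4)={4}
  fail(10) 'ca': from fail(9)=0 chase 'a': 0 ⇒ 1;  out={6}∪out(1)={6}
  fail(15) 'bd': from fail(14)=0 chase 'd': 0 ⇒ 4;  out={3}∪out(4)={3,4}
  fail(16) 'cd': from fail(9)=0 chase 'd': 0 ⇒ 4;  out=∅∪out(4)={4}
  fail(3) 'aca': from fail(2)=9 chase 'a': 9 ⇒ 10;  out={0}∪out(10)={0,6}
  fail(6) 'dda': from fail(5)=4 chase 'a': 4→0 ⇒ 1;  out=∅∪out(1)=∅
  fail(11) 'cac': from fail(10)=1 chase 'c': 1 ⇒ 2;  out=∅∪out(2)=∅
  fail(17) 'cdc': from fail(16)=4 chase 'c': 4→0 ⇒ 9;  out={5}∪out(9)={5}
  fail(7) 'ddaa': from fail(6)=1 chase 'a': 1→0 ⇒ 1;  out=∅∪out(1)=∅
  fail(12) 'cacd': from fail(11)=2 chase 'd': 2→9 ⇒ 16;  out=∅∪out(16)={4}
  fail(8) 'ddaab': from fail(7)=1 chase 'b': 1→0 ⇒ 14;  out={1}∪out(14)={1}
  fail(13) 'cacda': from fail(12)=16 chase 'a': 16→4→0 ⇒ 1;  out={2}∪out(1)={2}

Run:
i=0 'b': node 0→14
i=1 'd': node 14→15  ** P3@[0:1],P4@[1:1]
i=2 'c': node 15→9 (via fail)
i=3 'a': node 9→10  ** P6@[2:3]
i=4 'c': node 10→11
i=5 'd': node 11→12  ** P4@[5:5]
i=6 'a': node 12→13  ** P2@[2:6]
i=7 'c': node 13→2 (via fail)
i=8 'd': node 2→16 (via fail)  ** P4@[8:8]
i=9 'c': node 16→17  ** P5@[7:9]
i=10 'a': node 17→10 (via fail)  ** P6@[9:10]
i=11 'c': node 10→11
i=12 'd': node 11→12  ** P4@[12:12]
i=13 'a': node 12→13  ** P2@[9:13]
i=14 'b': node 13→14 (via fail)
i=15 'd': node 14→15  ** P3@[14:15],P4@[15:15]
i=16 'd': node 15→5 (via fail)  ** P4@[16:16]
i=17 'b': node 5→14 (via fail)
i=18 'c': node 14→9 (via fail)
i=19 'a': node 9→10  ** P6@[18:19]
i=20 'a': node 10→1 (via fail)
i=21 'a': node 1→1 (via fail)
i=22 'a': node 1→1 (via fail)
i=23 'c': node 1→2

Matches: [[1,3],[1,4],[3,6],[5,4],[6,2],[8,4],[9,5],[10,6],[12,4],[13,2],[15,3],[15,4],[16,4],[19,6]]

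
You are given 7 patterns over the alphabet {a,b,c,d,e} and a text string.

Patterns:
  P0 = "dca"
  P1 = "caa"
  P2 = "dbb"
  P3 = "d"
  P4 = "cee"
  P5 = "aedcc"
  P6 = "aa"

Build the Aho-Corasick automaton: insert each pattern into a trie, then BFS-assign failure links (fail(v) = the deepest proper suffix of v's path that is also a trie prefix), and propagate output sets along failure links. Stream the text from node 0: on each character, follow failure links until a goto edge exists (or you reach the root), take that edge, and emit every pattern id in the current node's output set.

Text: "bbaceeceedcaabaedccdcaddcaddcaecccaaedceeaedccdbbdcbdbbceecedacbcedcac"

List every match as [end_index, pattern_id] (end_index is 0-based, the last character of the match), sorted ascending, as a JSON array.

Construct AC machine:
Trie (insert patterns):
  n0 'ε': a→11 c→4 d→1
  n1 'd': b→7 c→2  [P3 ends]
  n2 'dc': a→3
  n3 'dca': ·  [P0 ends]
  n4 'c': a→5 e→9
  n5 'ca': a→6
  n6 'caa': ·  [P1 ends]
  n7 'db': b→8
  n8 'dbb': ·  [P2 ends]
  n9 'ce': e→10
  n10 'cee': ·  [P4 ends]
  n11 'a': a→16 e→12
  n12 'ae': d→13
  n13 'aed': c→14
  n14 'aedc': c→15
  n15 'aedcc': ·  [P5 ends]
  n16 'aa': ·  [P6 ends]

Failure links (BFS by depth):
  n1('d'): parent n0 fail=0; on 'd' 0 → fail=0;  out {3}∪∅={3}
  n4('c'): parent n0 fail=0; on 'c' 0 → fail=0;  out ∅∪∅=∅
  n11('a'): parent n0 fail=0; on 'a' 0 → fail=0;  out ∅∪∅=∅
  n2('dc'): parent n1 fail=0; on 'c' 0 → fail=4;  out ∅∪∅=∅
  n5('ca'): parent n4 fail=0; on 'a' 0 → fail=11;  out ∅∪∅=∅
  n7('db'): parent n1 fail=0; on 'b' 0 → fail=0;  out ∅∪∅=∅
  n9('ce'): parent n4 fail=0; on 'e' 0 → fail=0;  out ∅∪∅=∅
  n12('ae'): parent n11 fail=0; on 'e' 0 → fail=0;  out ∅∪∅=∅
  n16('aa'): parent n11 fail=0; on 'a' 0 → fail=11;  out {6}∪∅={6}
  n3('dca'): parent n2 fail=4; on 'a' 4 → fail=5;  out {0}∪∅={0}
  n6('caa'): parent n5 fail=11; on 'a' 11 → fail=16;  out {1}∪{6}={1,6}
  n8('dbb'): parent n7 fail=0; on 'b' 0 → fail=0;  out {2}∪∅={2}
  n10('cee'): parent n9 fail=0; on 'e' 0 → fail=0;  out {4}∪∅={4}
  n13('aed'): parent n12 fail=0; on 'd' 0 → fail=1;  out ∅∪{3}={3}
  n14('aedc'): parent n13 fail=1; on 'c' 1 → fail=2;  out ∅∪∅=∅
  n15('aedcc'): parent n14 fail=2; on 'c' 2→4→0 → fail=4;  out {5}∪∅={5}

Scan:
i=0 'b': node 0→0
i=1 'b': node 0→0
i=2 'a': node 0→11
i=3 'c': node 11→4 (via fail)
i=4 'e': node 4→9
i=5 'e': node 9→10  ** P4@[3:5]
i=6 'c': node 10→4 (via fail)
i=7 'e': node 4→9
i=8 'e': node 9→10  ** P4@[6:8]
i=9 'd': node 10→1 (via fail)  ** P3@[9:9]
i=10 'c': node 1→2
i=11 'a': node 2→3  ** P0@[9:11]
i=12 'a': node 3→6 (via fail)  ** P1@[10:12],P6@[11:12]
i=13 'b': node 6→0 (via fail)
i=14 'a': node 0→11
i=15 'e': node 11→12
i=16 'd': node 12→13  ** P3@[16:16]
i=17 'c': node 13→14
i=18 'c': node 14→15  ** P5@[14:18]
i=19 'd': node 15→1 (via fail)  ** P3@[19:19]
i=20 'c': node 1→2
i=21 'a': node 2→3  ** P0@[19:21]
i=22 'd': node 3→1 (via fail)  ** P3@[22:22]
i=23 'd': node 1→1 (via fail)  ** P3@[23:23]
i=24 'c': node 1→2
i=25 'a': node 2→3  ** P0@[23:25]
i=26 'd': node 3→1 (via fail)  ** P3@[26:26]
i=27 'd': node 1→1 (via fail)  ** P3@[27:27]
i=28 'c': node 1→2
i=29 'a': node 2→3  ** P0@[27:29]
i=30 'e': node 3→12 (via fail)
i=31 'c': node 12→4 (via fail)
i=32 'c': node 4→4 (via fail)
i=33 'c': node 4→4 (via fail)
i=34 'a': node 4→5
i=35 'a': node 5→6  ** P1@[33:35],P6@[34:35]
i=36 'e': node 6→12 (via fail)
i=37 'd': node 12→13  ** P3@[37:37]
i=38 'c': node 13→14
i=39 'e': node 14→9 (via fail)
i=40 'e': node 9→10  ** P4@[38:40]
i=41 'a': node 10→11 (via fail)
i=42 'e': node 11→12
i=43 'd': node 12→13  ** P3@[43:43]
i=44 'c': node 13→14
i=45 'c': node 14→15  ** P5@[41:45]
i=46 'd': node 15→1 (via fail)  ** P3@[46:46]
i=47 'b': node 1→7
i=48 'b': node 7→8  ** P2@[46:48]
i=49 'd': node 8→1 (via fail)  ** P3@[49:49]
i=50 'c': node 1→2
i=51 'b': node 2→0 (via fail)
i=52 'd': node 0→1  ** P3@[52:52]
i=53 'b': node 1→7
i=54 'b': node 7→8  ** P2@[52:54]
i=55 'c': node 8→4 (via fail)
i=56 'e': node 4→9
i=57 'e': node 9→10  ** P4@[55:57]
i=58 'c': node 10→4 (via fail)
i=59 'e': node 4→9
i=60 'd': node 9→1 (via fail)  ** P3@[60:60]
i=61 'a': node 1→11 (via fail)
i=62 'c': node 11→4 (via fail)
i=63 'b': node 4→0 (via fail)
i=64 'c': node 0→4
i=65 'e': node 4→9
i=66 'd': node 9→1 (via fail)  ** P3@[66:66]
i=67 'c': node 1→2
i=68 'a': node 2→3  ** P0@[66:68]
i=69 'c': node 3→4 (via fail)

Matches: [[5,4],[8,4],[9,3],[11,0],[12,1],[12,6],[16,3],[18,5],[19,3],[21,0],[22,3],[23,3],[25,0],[26,3],[27,3],[29,0],[35,1],[35,6],[37,3],[40,4],[43,3],[45,5],[46,3],[48,2],[49,3],[52,3],[54,2],[57,4],[60,3],[66,3],[68,0]]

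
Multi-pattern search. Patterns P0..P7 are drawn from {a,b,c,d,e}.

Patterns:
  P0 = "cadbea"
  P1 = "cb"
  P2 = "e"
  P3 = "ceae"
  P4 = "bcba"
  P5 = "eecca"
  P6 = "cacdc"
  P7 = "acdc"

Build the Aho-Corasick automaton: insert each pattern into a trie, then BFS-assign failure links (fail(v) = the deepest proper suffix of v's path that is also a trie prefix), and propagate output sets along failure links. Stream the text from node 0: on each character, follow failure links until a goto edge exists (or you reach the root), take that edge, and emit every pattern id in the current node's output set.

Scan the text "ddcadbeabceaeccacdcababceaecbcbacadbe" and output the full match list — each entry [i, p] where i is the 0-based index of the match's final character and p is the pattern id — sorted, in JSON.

Construct AC machine:
Trie nodes:
  n0 'ε': a→23 b→12 c→1 e→8
  n1 'c': a→2 b→7 e→9
  n2 'ca': c→20 d→3
  n3 'cad': b→4
  n4 'cadb': e→5
  n5 'cadbe': a→6
  n6 'cadbea': ·  [P0 ends]
  n7 'cb': ·  [P1 ends]
  n8 'e': e→16  [P2 ends]
  n9 'ce': a→10
  n10 'cea': e→11
  n11 'ceae': ·  [P3 ends]
  n12 'b': c→13
  n13 'bc': b→14
  n14 'bcb': a→15
  n15 'bcba': ·  [P4 ends]
  n16 'ee': c→17
  n17 'eec': c→18
  n18 'eecc': a→19
  n19 'eecca': ·  [P5 ends]
  n20 'cac': d→21
  n21 'cacd': c→22
  n22 'cacdc': ·  [P6 ends]
  n23 'a': c→24
  n24 'ac': d→25
  n25 'acd': c→26
  n26 'acdc': ·  [P7 ends]

Failure links (BFS by depth):
  n1('c'): parent n0 fail=0; on 'c' 0 → fail=0;  out ∅∪∅=∅
  n8('e'): parent n0 fail=0; on 'e' 0 → fail=0;  out {2}∪∅={2}
  n12('b'): parent n0 fail=0; on 'b' 0 → fail=0;  out ∅∪∅=∅
  n23('a'): parent n0 fail=0; on 'a' 0 → fail=0;  out ∅∪∅=∅
  n2('ca'): parent n1 fail=0; on 'a' 0 → fail=23;  out ∅∪∅=∅
  n7('cb'): parent n1 fail=0; on 'b' 0 → fail=12;  out {1}∪∅={1}
  n9('ce'): parent n1 fail=0; on 'e' 0 → fail=8;  out ∅∪{2}={2}
  n13('bc'): parent n12 fail=0; on 'c' 0 → fail=1;  out ∅∪∅=∅
  n16('ee'): parent n8 fail=0; on 'e' 0 → fail=8;  out ∅∪{2}={2}
  n24('ac'): parent n23 fail=0; on 'c' 0 → fail=1;  out ∅∪∅=∅
  n3('cad'): parent n2 fail=23; on 'd' 23→0 → fail=0;  out ∅∪∅=∅
  n10('cea'): parent n9 fail=8; on 'a' 8→0 → fail=23;  out ∅∪∅=∅
  n14('bcb'): parent n13 fail=1; on 'b' 1 → fail=7;  out ∅∪{1}={1}
  n17('eec'): parent n16 fail=8; on 'c' 8→0 → fail=1;  out ∅∪∅=∅
  n20('cac'): parent n2 fail=23; on 'c' 23 → fail=24;  out ∅∪∅=∅
  n25('acd'): parent n24 fail=1; on 'd' 1→0 → fail=0;  out ∅∪∅=∅
  n4('cadb'): parent n3 fail=0; on 'b' 0 → fail=12;  out ∅∪∅=∅
  n11('ceae'): parent n10 fail=23; on 'e' 23→0 → fail=8;  out {3}∪{2}={2,3}
  n15('bcba'): parent n14 fail=7; on 'a' 7→12→0 → fail=23;  out {4}∪∅={4}
  n18('eecc'): parent n17 fail=1; on 'c' 1→0 → fail=1;  out ∅∪∅=∅
  n21('cacd'): parent n20 fail=24; on 'd' 24 → fail=25;  out ∅∪∅=∅
  n26('acdc'): parent n25 fail=0; on 'c' 0 → fail=1;  out {7}∪∅={7}
  n5('cadbe'): parent n4 fail=12; on 'e' 12→0 → fail=8;  out ∅∪{2}={2}
  n19('eecca'): parent n18 fail=1; on 'a' 1 → fail=2;  out {5}∪∅={5}
  n22('cacdc'): parent n21 fail=25; on 'c' 25 → fail=26;  out {6}∪{7}={6,7}
  n6('cadbea'): parent n5 fail=8; on 'a' 8→0 → fail=23;  out {0}∪∅={0}

Run:
pos 0 'd': at 0
pos 1 'd': at 0
pos 2 'c': at 1
pos 3 'a': at 2
pos 4 'd': at 3
pos 5 'b': at 4
pos 6 'e': at 5  emit P2@[6:6]
pos 7 'a': at 6  emit P0@[2:7]
pos 8 'b': at 12 (fail-walked)
pos 9 'c': at 13
pos 10 'e': at 9 (fail-walked)  emit P2@[10:10]
pos 11 'a': at 10
pos 12 'e': at 11  emit P2@[12:12],P3@[9:12]
pos 13 'c': at 1 (fail-walked)
pos 14 'c': at 1 (fail-walked)
pos 15 'a': at 2
pos 16 'c': at 20
pos 17 'd': at 21
pos 18 'c': at 22  emit P6@[14:18],P7@[15:18]
pos 19 'a': at 2 (fail-walked)
pos 20 'b': at 12 (fail-walked)
pos 21 'a': at 23 (fail-walked)
pos 22 'b': at 12 (fail-walked)
pos 23 'c': at 13
pos 24 'e': at 9 (fail-walked)  emit P2@[24:24]
pos 25 'a': at 10
pos 26 'e': at 11  emit P2@[26:26],P3@[23:26]
pos 27 'c': at 1 (fail-walked)
pos 28 'b': at 7  emit P1@[27:28]
pos 29 'c': at 13 (fail-walked)
pos 30 'b': at 14  emit P1@[29:30]
pos 31 'a': at 15  emit P4@[28:31]
pos 32 'c': at 24 (fail-walked)
pos 33 'a': at 2 (fail-walked)
pos 34 'd': at 3
pos 35 'b': at 4
pos 36 'e': at 5  emit P2@[36:36]

Matches: [[6,2],[7,0],[10,2],[12,2],[12,3],[18,6],[18,7],[24,2],[26,2],[26,3],[28,1],[30,1],[31,4],[36,2]]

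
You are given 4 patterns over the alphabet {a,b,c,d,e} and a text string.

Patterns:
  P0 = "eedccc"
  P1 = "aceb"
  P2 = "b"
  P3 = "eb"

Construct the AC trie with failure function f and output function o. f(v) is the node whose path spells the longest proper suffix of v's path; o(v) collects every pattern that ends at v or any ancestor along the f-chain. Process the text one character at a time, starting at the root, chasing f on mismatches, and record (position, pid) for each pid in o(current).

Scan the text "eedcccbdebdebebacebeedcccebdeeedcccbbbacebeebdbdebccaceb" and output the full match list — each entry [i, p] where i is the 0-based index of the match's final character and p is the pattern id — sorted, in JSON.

Construct AC machine:
Trie nodes:
  0='ε' goto a→7 b→11 e→1
  1='e' goto b→12 e→2
  2='ee' goto d→3
  3='eed' goto c→4
  4='eedc' goto c→5
  5='eedcc' goto c→6
  6='eedccc' goto ·  [P0 ends]
  7='a' goto c→8
  8='ac' goto e→9
  9='ace' goto b→10
  10='aceb' goto ·  [P1 ends]
  11='b' goto ·  [P2 ends]
  12='eb' goto ·  [P3 ends]

BFS fail/out derivation:
  fail(1) 'e': from fail(0)=0 chase 'e': 0 ⇒ 0;  out=∅∪out(0)=∅
  fail(7) 'a': from fail(0)=0 chase 'a': 0 ⇒ 0;  out=∅∪out(0)=∅
  fail(11) 'b': from fail(0)=0 chase 'b': 0 ⇒ 0;  out={2}∪out(0)={2}
  fail(2) 'ee': from fail(1)=0 chase 'e': 0 ⇒ 1;  out=∅∪out(1)=∅
  fail(8) 'ac': from fail(7)=0 chase 'c': 0 ⇒ 0;  out=∅∪out(0)=∅
  fail(12) 'eb': from fail(1)=0 chase 'b': 0 ⇒ 11;  out={3}∪out(11)={2,3}
  fail(3) 'eed': from fail(2)=1 chase 'd': 1→0 ⇒ 0;  out=∅∪out(0)=∅
  fail(9) 'ace': from fail(8)=0 chase 'e': 0 ⇒ 1;  out=∅∪out(1)=∅
  fail(4) 'eedc': from fail(3)=0 chase 'c': 0 ⇒ 0;  out=∅∪out(0)=∅
  fail(10) 'aceb': from fail(9)=1 chase 'b': 1 ⇒ 12;  out={1}∪out(12)={1,2,3}
  fail(5) 'eedcc': from fail(4)=0 chase 'c': 0 ⇒ 0;  out=∅∪out(0)=∅
  fail(6) 'eedccc': from fail(5)=0 chase 'c': 0 ⇒ 0;  out={0}∪out(0)={0}

Run:
[0] read 'e'  n0⇒n1
[1] read 'e'  n1⇒n2
[2] read 'd'  n2⇒n3
[3] read 'c'  n3⇒n4
[4] read 'c'  n4⇒n5
[5] read 'c'  n5⇒n6  → match P0@[0:5]
[6] read 'b'  n6⇒n11 (via fail)  → match P2@[6:6]
[7] read 'd'  n11⇒n0 (via fail)
[8] read 'e'  n0⇒n1
[9] read 'b'  n1⇒n12  → match P2@[9:9],P3@[8:9]
[10] read 'd'  n12⇒n0 (via fail)
[11] read 'e'  n0⇒n1
[12] read 'b'  n1⇒n12  → match P2@[12:12],P3@[11:12]
[13] read 'e'  n12⇒n1 (via fail)
[14] read 'b'  n1⇒n12  → match P2@[14:14],P3@[13:14]
[15] read 'a'  n12⇒n7 (via fail)
[16] read 'c'  n7⇒n8
[17] read 'e'  n8⇒n9
[18] read 'b'  n9⇒n10  → match P1@[15:18],P2@[18:18],P3@[17:18]
[19] read 'e'  n10⇒n1 (via fail)
[20] read 'e'  n1⇒n2
[21] read 'd'  n2⇒n3
[22] read 'c'  n3⇒n4
[23] read 'c'  n4⇒n5
[24] read 'c'  n5⇒n6  → match P0@[19:24]
[25] read 'e'  n6⇒n1 (via fail)
[26] read 'b'  n1⇒n12  → match P2@[26:26],P3@[25:26]
[27] read 'd'  n12⇒n0 (via fail)
[28] read 'e'  n0⇒n1
[29] read 'e'  n1⇒n2
[30] read 'e'  n2⇒n2 (via fail)
[31] read 'd'  n2⇒n3
[32] read 'c'  n3⇒n4
[33] read 'c'  n4⇒n5
[34] read 'c'  n5⇒n6  → match P0@[29:34]
[35] read 'b'  n6⇒n11 (via fail)  → match P2@[35:35]
[36] read 'b'  n11⇒n11 (via fail)  → match P2@[36:36]
[37] read 'b'  n11⇒n11 (via fail)  → match P2@[37:37]
[38] read 'a'  n11⇒n7 (via fail)
[39] read 'c'  n7⇒n8
[40] read 'e'  n8⇒n9
[41] read 'b'  n9⇒n10  → match P1@[38:41],P2@[41:41],P3@[40:41]
[42] read 'e'  n10⇒n1 (via fail)
[43] read 'e'  n1⇒n2
[44] read 'b'  n2⇒n12 (via fail)  → match P2@[44:44],P3@[43:44]
[45] read 'd'  n12⇒n0 (via fail)
[46] read 'b'  n0⇒n11  → match P2@[46:46]
[47] read 'd'  n11⇒n0 (via fail)
[48] read 'e'  n0⇒n1
[49] read 'b'  n1⇒n12  → match P2@[49:49],P3@[48:49]
[50] read 'c'  n12⇒n0 (via fail)
[51] read 'c'  n0⇒n0
[52] read 'a'  n0⇒n7
[53] read 'c'  n7⇒n8
[54] read 'e'  n8⇒n9
[55] read 'b'  n9⇒n10  → match P1@[52:55],P2@[55:55],P3@[54:55]

Result: [[5,0],[6,2],[9,2],[9,3],[12,2],[12,3],[14,2],[14,3],[18,1],[18,2],[18,3],[24,0],[26,2],[26,3],[34,0],[35,2],[36,2],[37,2],[41,1],[41,2],[41,3],[44,2],[44,3],[46,2],[49,2],[49,3],[55,1],[55,2],[55,3]]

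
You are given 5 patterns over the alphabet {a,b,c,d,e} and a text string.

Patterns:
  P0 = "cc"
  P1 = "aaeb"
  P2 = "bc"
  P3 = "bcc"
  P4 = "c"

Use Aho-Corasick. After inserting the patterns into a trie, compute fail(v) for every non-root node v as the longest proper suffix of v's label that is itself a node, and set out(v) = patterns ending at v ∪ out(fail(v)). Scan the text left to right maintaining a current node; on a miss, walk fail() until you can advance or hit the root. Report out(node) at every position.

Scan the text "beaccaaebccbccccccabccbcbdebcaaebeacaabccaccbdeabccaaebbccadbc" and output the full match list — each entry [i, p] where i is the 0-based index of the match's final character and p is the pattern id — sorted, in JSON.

Build automaton:
Trie (insert patterns):
  n0 'ε': a→3 b→7 c→1
  n1 'c': c→2  ←P4
  n2 'cc': ·  ←P0
  n3 'a': a→4
  n4 'aa': e→5
  n5 'aae': b→6
  n6 'aaeb': ·  ←P1
  n7 'b': c→8
  n8 'bc': c→9  ←P2
  n9 'bcc': ·  ←P3

BFS fail/out derivation:
  n1('c'): parent n0 fail=0; on 'c' 0 → fail=0;  out {4}∪∅={4}
  n3('a'): parent n0 fail=0; on 'a' 0 → fail=0;  out ∅∪∅=∅
  n7('b'): parent n0 fail=0; on 'b' 0 → fail=0;  out ∅∪∅=∅
  n2('cc'): parent n1 fail=0; on 'c' 0 → fail=1;  out {0}∪{4}={0,4}
  n4('aa'): parent n3 fail=0; on 'a' 0 → fail=3;  out ∅∪∅=∅
  n8('bc'): parent n7 fail=0; on 'c' 0 → fail=1;  out {2}∪{4}={2,4}
  n5('aae'): parent n4 fail=3; on 'e' 3→0 → fail=0;  out ∅∪∅=∅
  n9('bcc'): parent n8 fail=1; on 'c' 1 → fail=2;  out {3}∪{0,4}={0,3,4}
  n6('aaeb'): parent n5 fail=0; on 'b' 0 → fail=7;  out {1}∪∅={1}

Text stream:
i=0 'b': node 0→7
i=1 'e': node 7→0 (fail-walked)
i=2 'a': node 0→3
i=3 'c': node 3→1 (fail-walked)  emit P4@[3:3]
i=4 'c': node 1→2  emit P0@[3:4],P4@[4:4]
i=5 'a': node 2→3 (fail-walked)
i=6 'a': node 3→4
i=7 'e': node 4→5
i=8 'b': node 5→6  emit P1@[5:8]
i=9 'c': node 6→8 (fail-walked)  emit P2@[8:9],P4@[9:9]
i=10 'c': node 8→9  emit P0@[9:10],P3@[8:10],P4@[10:10]
i=11 'b': node 9→7 (fail-walked)
i=12 'c': node 7→8  emit P2@[11:12],P4@[12:12]
i=13 'c': node 8→9  emit P0@[12:13],P3@[11:13],P4@[13:13]
i=14 'c': node 9→2 (fail-walked)  emit P0@[13:14],P4@[14:14]
i=15 'c': node 2→2 (fail-walked)  emit P0@[14:15],P4@[15:15]
i=16 'c': node 2→2 (fail-walked)  emit P0@[15:16],P4@[16:16]
i=17 'c': node 2→2 (fail-walked)  emit P0@[16:17],P4@[17:17]
i=18 'a': node 2→3 (fail-walked)
i=19 'b': node 3→7 (fail-walked)
i=20 'c': node 7→8  emit P2@[19:20],P4@[20:20]
i=21 'c': node 8→9  emit P0@[20:21],P3@[19:21],P4@[21:21]
i=22 'b': node 9→7 (fail-walked)
i=23 'c': node 7→8  emit P2@[22:23],P4@[23:23]
i=24 'b': node 8→7 (fail-walked)
i=25 'd': node 7→0 (fail-walked)
i=26 'e': node 0→0
i=27 'b': node 0→7
i=28 'c': node 7→8  emit P2@[27:28],P4@[28:28]
i=29 'a': node 8→3 (fail-walked)
i=30 'a': node 3→4
i=31 'e': node 4→5
i=32 'b': node 5→6  emit P1@[29:32]
i=33 'e': node 6→0 (fail-walked)
i=34 'a': node 0→3
i=35 'c': node 3→1 (fail-walked)  emit P4@[35:35]
i=36 'a': node 1→3 (fail-walked)
i=37 'a': node 3→4
i=38 'b': node 4→7 (fail-walked)
i=39 'c': node 7→8  emit P2@[38:39],P4@[39:39]
i=40 'c': node 8→9  emit P0@[39:40],P3@[38:40],P4@[40:40]
i=41 'a': node 9→3 (fail-walked)
i=42 'c': node 3→1 (fail-walked)  emit P4@[42:42]
i=43 'c': node 1→2  emit P0@[42:43],P4@[43:43]
i=44 'b': node 2→7 (fail-walked)
i=45 'd': node 7→0 (fail-walked)
i=46 'e': node 0→0
i=47 'a': node 0→3
i=48 'b': node 3→7 (fail-walked)
i=49 'c': node 7→8  emit P2@[48:49],P4@[49:49]
i=50 'c': node 8→9  emit P0@[49:50],P3@[48:50],P4@[50:50]
i=51 'a': node 9→3 (fail-walked)
i=52 'a': node 3→4
i=53 'e': node 4→5
i=54 'b': node 5→6  emit P1@[51:54]
i=55 'b': node 6→7 (fail-walked)
i=56 'c': node 7→8  emit P2@[55:56],P4@[56:56]
i=57 'c': node 8→9  emit P0@[56:57],P3@[55:57],P4@[57:57]
i=58 'a': node 9→3 (fail-walked)
i=59 'd': node 3→0 (fail-walked)
i=60 'b': node 0→7
i=61 'c': node 7→8  emit P2@[60:61],P4@[61:61]

Matches: [[3,4],[4,0],[4,4],[8,1],[9,2],[9,4],[10,0],[10,3],[10,4],[12,2],[12,4],[13,0],[13,3],[13,4],[14,0],[14,4],[15,0],[15,4],[16,0],[16,4],[17,0],[17,4],[20,2],[20,4],[21,0],[21,3],[21,4],[23,2],[23,4],[28,2],[28,4],[32,1],[35,4],[39,2],[39,4],[40,0],[40,3],[40,4],[42,4],[43,0],[43,4],[49,2],[49,4],[50,0],[50,3],[50,4],[54,1],[56,2],[56,4],[57,0],[57,3],[57,4],[61,2],[61,4]]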